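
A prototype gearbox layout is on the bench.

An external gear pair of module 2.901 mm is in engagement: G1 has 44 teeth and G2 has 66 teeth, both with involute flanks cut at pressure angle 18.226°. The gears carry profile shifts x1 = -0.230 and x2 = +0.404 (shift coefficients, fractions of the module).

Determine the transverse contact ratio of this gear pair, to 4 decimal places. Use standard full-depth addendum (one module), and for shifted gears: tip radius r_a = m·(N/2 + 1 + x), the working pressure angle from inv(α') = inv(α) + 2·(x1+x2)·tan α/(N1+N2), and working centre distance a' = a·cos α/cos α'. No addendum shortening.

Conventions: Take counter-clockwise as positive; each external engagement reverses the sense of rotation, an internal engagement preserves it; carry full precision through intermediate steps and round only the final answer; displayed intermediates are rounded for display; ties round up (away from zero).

1.8384

single-mesh involute tooth geometry (44T engaging 66T at module 2.901)
base radii: r_b1 = 60.620064, r_b2 = 90.930097
tip radii: r_a1 = 66.055770, r_a2 = 99.806004
inv(α') = inv(18.226°) + 2·(-0.230+0.404)·tan α/(44+66) = 0.01222422  ⇒  α' = 18.75954°
a' = a·cos α / cos α' = 159.5550·cos 18.226°/cos 18.75954° = 160.052704
action lengths: √(r_a1²−r_b1²) = 26.240666, √(r_a2²−r_b2²) = 41.145546
base pitch p_b = π·m·cos α = 8.656525
CR = (26.240666 + 41.145546 − 160.052704·sin 18.75954°)/8.656525 = 1.838350
contact ratio ≈ 1.8384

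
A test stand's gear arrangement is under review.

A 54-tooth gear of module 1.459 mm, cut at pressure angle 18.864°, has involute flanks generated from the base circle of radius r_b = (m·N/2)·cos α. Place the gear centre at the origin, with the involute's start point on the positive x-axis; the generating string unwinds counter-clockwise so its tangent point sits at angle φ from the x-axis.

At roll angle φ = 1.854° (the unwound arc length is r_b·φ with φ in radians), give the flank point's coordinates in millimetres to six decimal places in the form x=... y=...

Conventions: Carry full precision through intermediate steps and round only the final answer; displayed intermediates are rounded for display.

recognized (one wheel, involute flank): single-mesh tooth geometry, m = 1.459, N = 54
pitch radius r_p = m·N/2 = 1.459·54/2 = 39.393000
base radius r_b = r_p·cos α = 39.393000·cos 18.864° = 37.277151
roll angle φ = 1.854° = 0.03235840 rad
x = r_b·(cos φ + φ·sin φ) = 37.296661
y = r_b·(sin φ − φ·cos φ) = 0.000421

x=37.296661 y=0.000421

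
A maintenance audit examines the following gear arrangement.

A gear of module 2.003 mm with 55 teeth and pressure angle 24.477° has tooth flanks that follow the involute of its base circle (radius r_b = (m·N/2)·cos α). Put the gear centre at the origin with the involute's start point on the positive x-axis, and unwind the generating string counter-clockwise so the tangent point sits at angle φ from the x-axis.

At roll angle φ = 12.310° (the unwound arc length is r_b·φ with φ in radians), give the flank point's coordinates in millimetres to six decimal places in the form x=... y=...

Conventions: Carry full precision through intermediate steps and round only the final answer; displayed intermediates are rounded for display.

x=51.275851 y=0.164966

recognized (one wheel, involute flank): single-mesh tooth geometry, m = 2.003, N = 55
pitch radius r_p = m·N/2 = 2.003·55/2 = 55.082500
base radius r_b = r_p·cos α = 55.082500·cos 24.477° = 50.132107
roll angle φ = 12.310° = 0.21485003 rad
x = r_b·(cos φ + φ·sin φ) = 51.275851
y = r_b·(sin φ − φ·cos φ) = 0.164966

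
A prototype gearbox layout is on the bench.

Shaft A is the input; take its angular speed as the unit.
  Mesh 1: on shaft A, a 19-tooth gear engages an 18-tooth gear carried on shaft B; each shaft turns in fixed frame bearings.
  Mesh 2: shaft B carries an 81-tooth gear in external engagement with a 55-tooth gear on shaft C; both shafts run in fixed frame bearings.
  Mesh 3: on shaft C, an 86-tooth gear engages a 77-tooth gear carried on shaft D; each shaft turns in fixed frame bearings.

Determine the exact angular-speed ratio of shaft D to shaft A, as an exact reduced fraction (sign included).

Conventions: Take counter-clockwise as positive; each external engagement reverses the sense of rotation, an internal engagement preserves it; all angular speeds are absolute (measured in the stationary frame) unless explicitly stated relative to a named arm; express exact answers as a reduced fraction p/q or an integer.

class = fixed-axis compound train [3 meshes; 3 ratios multiply, 3 sense flips]
mesh 1 [19T→18T]: running ratio 19/18, sense −
mesh 2 [81T→55T]: running ratio 171/110, sense +
mesh 3 [86T→77T]: running ratio 7353/4235, sense −
ω_out/ω_in = -7353/4235

-7353/4235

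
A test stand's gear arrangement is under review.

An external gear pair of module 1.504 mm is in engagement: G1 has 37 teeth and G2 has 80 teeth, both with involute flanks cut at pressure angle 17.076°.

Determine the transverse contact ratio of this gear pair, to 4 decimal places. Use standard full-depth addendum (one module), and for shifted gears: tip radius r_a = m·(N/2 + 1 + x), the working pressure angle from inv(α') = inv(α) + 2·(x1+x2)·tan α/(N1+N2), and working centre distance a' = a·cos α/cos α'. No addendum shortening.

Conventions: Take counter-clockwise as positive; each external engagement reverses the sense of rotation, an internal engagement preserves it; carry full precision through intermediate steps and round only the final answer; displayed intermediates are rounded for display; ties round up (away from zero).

class = single-mesh tooth geometry [involute pair 37T × 80T, m = 1.504]
base radii: r_b1 = 26.597410, r_b2 = 57.507912
tip radii: r_a1 = 29.328000, r_a2 = 61.664000
no profile shift: α' = α, a' = a
action lengths: √(r_a1²−r_b1²) = 12.357564, √(r_a2²−r_b2²) = 22.255087
base pitch p_b = π·m·cos α = 4.516661
CR = (12.357564 + 22.255087 − 87.984000·sin 17.07600°)/4.516661 = 1.943257
contact ratio ≈ 1.9433

1.9433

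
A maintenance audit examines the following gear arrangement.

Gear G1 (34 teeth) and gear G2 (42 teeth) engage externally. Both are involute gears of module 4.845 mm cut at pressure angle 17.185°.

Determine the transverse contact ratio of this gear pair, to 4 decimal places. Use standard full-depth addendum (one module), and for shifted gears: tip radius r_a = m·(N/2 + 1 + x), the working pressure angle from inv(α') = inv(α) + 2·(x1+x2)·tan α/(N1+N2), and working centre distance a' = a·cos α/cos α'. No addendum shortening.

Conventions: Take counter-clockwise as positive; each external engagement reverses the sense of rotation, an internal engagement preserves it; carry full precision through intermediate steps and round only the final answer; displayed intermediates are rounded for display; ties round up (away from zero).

1.8528

topology: single-mesh involute geometry — m = 4.845, 34T/42T pair
base radii: r_b1 = 78.687876, r_b2 = 97.202670
tip radii: r_a1 = 87.210000, r_a2 = 106.590000
no profile shift: α' = α, a' = a
action lengths: √(r_a1²−r_b1²) = 37.600562, √(r_a2²−r_b2²) = 43.738644
base pitch p_b = π·m·cos α = 14.541485
CR = (37.600562 + 43.738644 − 184.110000·sin 17.18500°)/14.541485 = 1.852799
contact ratio ≈ 1.8528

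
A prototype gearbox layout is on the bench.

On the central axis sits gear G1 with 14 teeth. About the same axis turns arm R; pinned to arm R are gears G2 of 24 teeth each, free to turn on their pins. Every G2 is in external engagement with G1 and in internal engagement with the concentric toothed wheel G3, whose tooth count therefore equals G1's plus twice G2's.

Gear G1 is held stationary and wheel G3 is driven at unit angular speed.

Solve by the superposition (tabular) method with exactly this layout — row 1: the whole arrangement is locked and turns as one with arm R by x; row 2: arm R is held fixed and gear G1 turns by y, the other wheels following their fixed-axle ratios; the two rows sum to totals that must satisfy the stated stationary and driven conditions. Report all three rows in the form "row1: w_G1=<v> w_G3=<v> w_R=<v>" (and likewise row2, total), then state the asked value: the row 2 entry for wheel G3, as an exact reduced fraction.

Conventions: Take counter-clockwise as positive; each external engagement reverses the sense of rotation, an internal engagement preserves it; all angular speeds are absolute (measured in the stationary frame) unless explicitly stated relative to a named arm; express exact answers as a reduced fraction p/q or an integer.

class = planetary set [G3 = 14+2·24 = 62; Willis about the carrier]
row 1 (train locked, turned with arm): all members turn x
row 2 — arm fixed, fixed-axis ratios: sun y, ring −(14/62)·y, arm 0
boundary: total ω_sun = x + y = 0 and total ω_ring = x − (14/62)·y = 1  ⇒  y = -31/38, x = 31/38
row 2 ring = −(14/62)·(-31/38) = 7/38
totals (row 1 + row 2): sun 31/38 + (-31/38) = 0, ring 31/38 + 7/38 = 1, arm 31/38 + 0 = 31/38
asked cell (row2, ring) = 7/38

row1: w_G1=31/38 w_G3=31/38 w_R=31/38
row2: w_G1=-31/38 w_G3=7/38 w_R=0
total: w_G1=0 w_G3=1 w_R=31/38
asked value: 7/38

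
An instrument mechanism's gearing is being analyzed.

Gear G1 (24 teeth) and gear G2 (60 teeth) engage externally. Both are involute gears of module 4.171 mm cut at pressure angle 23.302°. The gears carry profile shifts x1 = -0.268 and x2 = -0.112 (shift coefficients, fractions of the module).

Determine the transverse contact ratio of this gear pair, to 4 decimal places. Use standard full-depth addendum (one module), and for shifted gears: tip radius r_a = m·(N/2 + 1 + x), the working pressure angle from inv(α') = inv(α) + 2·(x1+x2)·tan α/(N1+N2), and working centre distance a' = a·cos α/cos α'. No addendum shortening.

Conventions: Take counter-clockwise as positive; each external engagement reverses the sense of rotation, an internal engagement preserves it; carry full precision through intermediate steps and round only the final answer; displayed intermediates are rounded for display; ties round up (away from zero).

1.6405

recognized (one external pair, fixed centres): single-mesh tooth geometry, m = 4.171, N1 = 24, N2 = 60
base radii: r_b1 = 45.969387, r_b2 = 114.923468
tip radii: r_a1 = 53.105172, r_a2 = 128.833848
inv(α') = inv(23.302°) + 2·(-0.268-0.112)·tan α/(24+60) = 0.02011590  ⇒  α' = 22.02178°
a' = a·cos α / cos α' = 175.1820·cos 23.302°/cos 22.02178° = 173.555199
action lengths: √(r_a1²−r_b1²) = 26.588997, √(r_a2²−r_b2²) = 58.230206
base pitch p_b = π·m·cos α = 12.034757
CR = (26.588997 + 58.230206 − 173.555199·sin 22.02178°)/12.034757 = 1.640508
contact ratio ≈ 1.6405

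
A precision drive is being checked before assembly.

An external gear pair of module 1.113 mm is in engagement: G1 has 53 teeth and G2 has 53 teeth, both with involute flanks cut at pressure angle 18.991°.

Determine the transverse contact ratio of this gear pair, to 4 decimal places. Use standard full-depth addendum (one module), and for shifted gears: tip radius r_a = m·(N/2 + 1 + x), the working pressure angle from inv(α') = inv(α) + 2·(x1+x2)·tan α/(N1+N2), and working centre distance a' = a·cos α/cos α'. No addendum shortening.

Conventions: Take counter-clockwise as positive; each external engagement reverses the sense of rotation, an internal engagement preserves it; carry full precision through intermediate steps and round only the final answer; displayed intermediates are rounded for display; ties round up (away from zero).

1.8221

single-mesh involute tooth geometry (53T engaging 53T at module 1.113)
base radii: r_b1 = 27.889106, r_b2 = 27.889106
tip radii: r_a1 = 30.607500, r_a2 = 30.607500
no profile shift: α' = α, a' = a
action lengths: √(r_a1²−r_b1²) = 12.610188, √(r_a2²−r_b2²) = 12.610188
base pitch p_b = π·m·cos α = 3.306272
CR = (12.610188 + 12.610188 − 58.989000·sin 18.99100°)/3.306272 = 1.822051
contact ratio ≈ 1.8221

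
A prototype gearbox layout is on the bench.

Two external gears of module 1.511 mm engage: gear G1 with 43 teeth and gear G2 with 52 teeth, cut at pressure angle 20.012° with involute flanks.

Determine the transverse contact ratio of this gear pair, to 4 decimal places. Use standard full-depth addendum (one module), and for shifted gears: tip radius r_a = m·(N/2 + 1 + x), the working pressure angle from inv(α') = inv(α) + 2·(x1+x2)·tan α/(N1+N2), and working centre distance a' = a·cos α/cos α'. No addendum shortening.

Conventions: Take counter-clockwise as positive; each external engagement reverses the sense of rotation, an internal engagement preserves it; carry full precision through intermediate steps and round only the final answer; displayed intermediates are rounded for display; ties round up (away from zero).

single-mesh involute tooth geometry (43T engaging 52T at module 1.511)
base radii: r_b1 = 30.524997, r_b2 = 36.913949
tip radii: r_a1 = 33.997500, r_a2 = 40.797000
no profile shift: α' = α, a' = a
action lengths: √(r_a1²−r_b1²) = 14.968453, √(r_a2²−r_b2²) = 17.371113
base pitch p_b = π·m·cos α = 4.460330
CR = (14.968453 + 17.371113 − 71.772500·sin 20.01200°)/4.460330 = 1.743772
contact ratio ≈ 1.7438

1.7438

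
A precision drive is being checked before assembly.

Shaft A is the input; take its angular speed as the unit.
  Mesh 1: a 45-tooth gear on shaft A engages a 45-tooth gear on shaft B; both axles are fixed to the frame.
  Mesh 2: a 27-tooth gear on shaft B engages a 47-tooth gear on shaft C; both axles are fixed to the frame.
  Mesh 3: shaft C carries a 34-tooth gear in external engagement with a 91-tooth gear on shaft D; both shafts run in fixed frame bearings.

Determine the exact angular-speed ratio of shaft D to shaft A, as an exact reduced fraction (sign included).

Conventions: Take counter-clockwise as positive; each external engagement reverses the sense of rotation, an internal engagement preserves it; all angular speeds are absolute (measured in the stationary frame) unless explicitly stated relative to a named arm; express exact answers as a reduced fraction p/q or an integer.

class = fixed-axis compound train [3 meshes; 3 ratios multiply, 3 sense flips]
mesh 1 [45T→45T]: running ratio 1, sense −
mesh 2 [27T→47T]: running ratio 27/47, sense +
mesh 3 [34T→91T]: running ratio 918/4277, sense −
ω_out/ω_in = -918/4277

-918/4277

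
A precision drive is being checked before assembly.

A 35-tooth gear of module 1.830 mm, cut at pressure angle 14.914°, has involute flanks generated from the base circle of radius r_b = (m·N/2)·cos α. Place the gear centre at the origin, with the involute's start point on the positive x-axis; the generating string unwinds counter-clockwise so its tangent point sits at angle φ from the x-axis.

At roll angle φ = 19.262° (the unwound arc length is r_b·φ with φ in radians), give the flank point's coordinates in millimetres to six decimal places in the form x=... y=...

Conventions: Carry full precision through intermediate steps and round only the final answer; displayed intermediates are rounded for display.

class = single-mesh tooth geometry [base-circle involute, m = 1.830, 35T]
pitch radius r_p = m·N/2 = 1.830·35/2 = 32.025000
base radius r_b = r_p·cos α = 32.025000·cos 14.914° = 30.946181
roll angle φ = 19.262° = 0.33618532 rad
x = r_b·(cos φ + φ·sin φ) = 32.645856
y = r_b·(sin φ − φ·cos φ) = 0.387530

x=32.645856 y=0.387530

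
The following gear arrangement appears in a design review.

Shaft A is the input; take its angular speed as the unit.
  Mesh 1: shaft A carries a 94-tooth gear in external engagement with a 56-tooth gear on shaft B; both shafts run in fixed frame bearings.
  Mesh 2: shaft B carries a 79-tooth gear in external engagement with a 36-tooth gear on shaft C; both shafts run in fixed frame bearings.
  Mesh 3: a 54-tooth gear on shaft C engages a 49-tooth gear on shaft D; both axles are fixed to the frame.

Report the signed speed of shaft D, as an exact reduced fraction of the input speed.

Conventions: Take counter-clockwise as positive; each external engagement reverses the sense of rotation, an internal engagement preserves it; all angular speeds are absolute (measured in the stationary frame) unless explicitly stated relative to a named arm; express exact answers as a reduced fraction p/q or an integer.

3-mesh fixed-axis compound train (all bearings frame-fixed)
mesh 1 [94T→56T]: |ω|/ω_in = 1×94/56 = 47/28, sense flips to −
mesh 2 [79T→36T]: |ω|/ω_in = (47/28)×79/36 = 3713/1008, sense flips to +
mesh 3 [54T→49T]: |ω|/ω_in = (3713/1008)×54/49 = 11139/2744, sense flips to −
signed output speed (× input speed) = -11139/2744

-11139/2744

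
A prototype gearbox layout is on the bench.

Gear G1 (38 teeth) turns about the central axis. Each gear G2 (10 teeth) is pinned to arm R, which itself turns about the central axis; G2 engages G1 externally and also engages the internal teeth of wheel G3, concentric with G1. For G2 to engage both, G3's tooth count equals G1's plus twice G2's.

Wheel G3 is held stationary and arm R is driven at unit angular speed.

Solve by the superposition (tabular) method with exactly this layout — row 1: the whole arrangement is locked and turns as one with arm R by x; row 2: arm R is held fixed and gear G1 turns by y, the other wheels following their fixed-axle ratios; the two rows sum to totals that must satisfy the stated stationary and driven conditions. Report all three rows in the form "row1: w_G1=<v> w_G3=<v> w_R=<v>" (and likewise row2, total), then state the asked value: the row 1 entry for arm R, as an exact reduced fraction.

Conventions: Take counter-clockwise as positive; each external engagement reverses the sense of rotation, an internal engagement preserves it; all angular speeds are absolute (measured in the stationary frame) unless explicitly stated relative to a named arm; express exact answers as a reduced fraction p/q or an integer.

topology: planetary set — G1 38T / G2 10T / G3 58T, arm = carrier (Willis)
row 1 (train locked, turned with arm): all members turn x
row 2 (arm held, sun turns y): ω_ring = −(38/58)·y, ω_arm = 0
boundary: total ω_ring = x − (38/58)·y = 0 and total ω_arm = x = 1  ⇒  y = 29/19, x = 1
row 2 ring = −(38/58)·29/19 = -1
totals (row 1 + row 2): sun 1 + 29/19 = 48/19, ring 1 + (-1) = 0, arm 1 + 0 = 1
asked cell (row1, arm) = 1

row1: w_G1=1 w_G3=1 w_R=1
row2: w_G1=29/19 w_G3=-1 w_R=0
total: w_G1=48/19 w_G3=0 w_R=1
asked value: 1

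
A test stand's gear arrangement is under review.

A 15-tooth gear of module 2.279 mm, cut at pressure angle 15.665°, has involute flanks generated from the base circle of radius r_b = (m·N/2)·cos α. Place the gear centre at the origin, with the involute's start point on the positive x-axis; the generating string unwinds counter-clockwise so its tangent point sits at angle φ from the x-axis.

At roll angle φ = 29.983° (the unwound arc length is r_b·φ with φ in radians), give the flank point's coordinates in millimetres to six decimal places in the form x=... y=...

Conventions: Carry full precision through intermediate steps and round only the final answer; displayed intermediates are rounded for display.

x=18.559110 y=0.764828

topology: single-mesh involute geometry — m = 2.279, N = 15
pitch radius r_p = m·N/2 = 2.279·15/2 = 17.092500
base radius r_b = r_p·cos α = 17.092500·cos 15.665° = 16.457631
roll angle φ = 29.983° = 0.52330207 rad
x = r_b·(cos φ + φ·sin φ) = 18.559110
y = r_b·(sin φ − φ·cos φ) = 0.764828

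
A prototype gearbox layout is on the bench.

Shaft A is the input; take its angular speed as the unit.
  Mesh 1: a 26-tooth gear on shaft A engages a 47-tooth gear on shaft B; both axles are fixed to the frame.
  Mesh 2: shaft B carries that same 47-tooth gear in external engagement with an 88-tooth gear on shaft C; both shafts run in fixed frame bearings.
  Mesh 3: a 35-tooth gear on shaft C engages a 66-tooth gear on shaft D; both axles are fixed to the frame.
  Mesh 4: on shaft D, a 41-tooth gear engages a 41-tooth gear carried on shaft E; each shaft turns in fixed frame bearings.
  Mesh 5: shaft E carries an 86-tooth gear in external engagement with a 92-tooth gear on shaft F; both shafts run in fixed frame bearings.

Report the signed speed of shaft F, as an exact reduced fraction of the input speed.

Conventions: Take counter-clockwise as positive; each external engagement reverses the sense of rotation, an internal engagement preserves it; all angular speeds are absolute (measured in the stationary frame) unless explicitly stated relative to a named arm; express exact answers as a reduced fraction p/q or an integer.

5-mesh fixed-axis compound train (all bearings frame-fixed)
mesh 1 [26T→47T]: |ω|/ω_in = 1×26/47 = 26/47, sense flips to −
mesh 2 [47T→88T]: |ω|/ω_in = (26/47)×47/88 = 13/44, sense flips to +
mesh 3 [35T→66T]: |ω|/ω_in = (13/44)×35/66 = 455/2904, sense flips to −
mesh 4 [41T→41T]: |ω|/ω_in = (455/2904)×41/41 = 455/2904, sense flips to +
mesh 5 [86T→92T]: |ω|/ω_in = (455/2904)×86/92 = 19565/133584, sense flips to −
signed output speed (× input speed) = -19565/133584

-19565/133584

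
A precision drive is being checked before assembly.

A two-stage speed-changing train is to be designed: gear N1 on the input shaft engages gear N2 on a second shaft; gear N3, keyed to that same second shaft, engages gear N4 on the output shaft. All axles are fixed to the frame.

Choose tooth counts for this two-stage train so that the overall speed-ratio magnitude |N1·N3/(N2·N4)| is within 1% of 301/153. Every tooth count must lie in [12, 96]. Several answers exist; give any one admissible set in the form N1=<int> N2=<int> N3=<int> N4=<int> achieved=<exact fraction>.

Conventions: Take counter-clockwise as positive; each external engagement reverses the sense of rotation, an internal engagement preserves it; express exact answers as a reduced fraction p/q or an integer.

N1=14 N2=17 N3=43 N4=18 achieved=301/153

topology: fixed-axis compound train — 2 stages, target 301/153
target = 301/153 in lowest terms: an exact hit needs N1·N3 = k·301 and N2·N4 = k·153 for one integer k, every count in [12, 96]; additionally prefer no 1:1 stage (N1 ≠ N2, N3 ≠ N4)
k = 1: no 1:1-free in-range split of k·301 and k·153 into factor pairs; take k = 2
k = 2: N1·N3 = 602 = 14·43, N2·N4 = 306 = 17·18
achieved = 14·43/(17·18) = 301/153; |achieved − target| = 0 ≤ 301/15300 ✓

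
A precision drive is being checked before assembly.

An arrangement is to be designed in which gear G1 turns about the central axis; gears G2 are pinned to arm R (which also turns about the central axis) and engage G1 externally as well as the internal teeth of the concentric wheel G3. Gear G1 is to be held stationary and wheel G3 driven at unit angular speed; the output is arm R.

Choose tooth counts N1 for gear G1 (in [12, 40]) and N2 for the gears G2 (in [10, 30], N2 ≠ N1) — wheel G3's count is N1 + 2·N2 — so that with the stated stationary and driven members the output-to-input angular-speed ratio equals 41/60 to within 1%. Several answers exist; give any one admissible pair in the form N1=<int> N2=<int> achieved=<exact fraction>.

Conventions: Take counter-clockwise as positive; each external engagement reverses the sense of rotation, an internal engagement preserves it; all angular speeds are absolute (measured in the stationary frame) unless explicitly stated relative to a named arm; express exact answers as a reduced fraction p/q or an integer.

planetary set to be sized for 41/60 (Willis relation)
Willis with ω_sun = 0: ω_arm/ω_ring = N3/(N1+N3); set equal to 41/60  ⇒  N3/N1 = (41/60)/(1 − 41/60) = 41/19
N3 = N1 + 2·N2  ⇒  N2/N1 = (N3/N1 − 1)/2 = (41/19 − 1)/2 = 11/19
smallest multiple with N1 ≥ 12 and N2 ≥ 10: k = 1  ⇒  N1 = 1·19 = 19, N2 = 1·11 = 11 (N1 ≤ 40, N2 ≤ 30, N2 ≠ N1 ✓), N3 = 19 + 2·11 = 41
check: N3/(N1+N3) with N1 = 19, N3 = 41 gives 41/60; |achieved − target| = 0 ≤ 41/6000 ✓

N1=19 N2=11 achieved=41/60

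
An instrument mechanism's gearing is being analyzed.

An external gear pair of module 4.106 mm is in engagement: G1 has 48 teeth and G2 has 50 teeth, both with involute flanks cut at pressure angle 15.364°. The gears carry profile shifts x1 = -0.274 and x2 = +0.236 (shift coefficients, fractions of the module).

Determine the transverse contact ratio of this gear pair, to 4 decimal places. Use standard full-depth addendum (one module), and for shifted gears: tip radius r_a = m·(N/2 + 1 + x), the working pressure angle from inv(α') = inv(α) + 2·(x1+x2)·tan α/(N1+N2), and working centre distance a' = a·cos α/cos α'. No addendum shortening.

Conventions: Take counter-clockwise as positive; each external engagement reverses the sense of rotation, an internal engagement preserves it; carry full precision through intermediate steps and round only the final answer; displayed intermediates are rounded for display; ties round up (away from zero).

class = single-mesh tooth geometry [involute pair 48T × 50T, m = 4.106]
base radii: r_b1 = 95.022241, r_b2 = 98.981501
tip radii: r_a1 = 101.524956, r_a2 = 107.725016
inv(α') = inv(15.364°) + 2·(-0.274+0.236)·tan α/(48+50) = 0.00640455  ⇒  α' = 15.20047°
a' = a·cos α / cos α' = 201.1940·cos 15.364°/cos 15.20047° = 201.037159
action lengths: √(r_a1²−r_b1²) = 35.750390, √(r_a2²−r_b2²) = 42.512839
base pitch p_b = π·m·cos α = 12.438382
CR = (35.750390 + 42.512839 − 201.037159·sin 15.20047°)/12.438382 = 2.054276
contact ratio ≈ 2.0543

2.0543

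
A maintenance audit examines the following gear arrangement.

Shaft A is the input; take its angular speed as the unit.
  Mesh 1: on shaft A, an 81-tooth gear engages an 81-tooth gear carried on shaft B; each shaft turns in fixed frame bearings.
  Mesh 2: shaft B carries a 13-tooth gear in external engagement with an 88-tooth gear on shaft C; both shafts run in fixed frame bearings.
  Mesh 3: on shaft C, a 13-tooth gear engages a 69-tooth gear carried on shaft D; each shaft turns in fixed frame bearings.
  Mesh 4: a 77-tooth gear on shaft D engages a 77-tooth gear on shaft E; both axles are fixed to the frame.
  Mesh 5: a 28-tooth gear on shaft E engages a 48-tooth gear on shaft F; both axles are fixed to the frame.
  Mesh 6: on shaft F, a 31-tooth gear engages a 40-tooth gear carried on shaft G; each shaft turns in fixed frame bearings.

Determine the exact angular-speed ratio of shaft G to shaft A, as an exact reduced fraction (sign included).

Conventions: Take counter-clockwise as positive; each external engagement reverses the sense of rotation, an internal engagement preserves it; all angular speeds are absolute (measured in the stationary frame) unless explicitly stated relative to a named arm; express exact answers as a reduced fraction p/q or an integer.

class = fixed-axis compound train [6 meshes; 6 ratios multiply, 6 sense flips]
mesh 1 [81T→81T]: running ratio 1, sense −
mesh 2 [13T→88T]: running ratio 13/88, sense +
mesh 3 [13T→69T]: running ratio 169/6072, sense −
mesh 4 [77T→77T]: running ratio 169/6072, sense +
mesh 5 [28T→48T]: running ratio 1183/72864, sense −
mesh 6 [31T→40T]: running ratio 36673/2914560, sense +
ω_out/ω_in = 36673/2914560

36673/2914560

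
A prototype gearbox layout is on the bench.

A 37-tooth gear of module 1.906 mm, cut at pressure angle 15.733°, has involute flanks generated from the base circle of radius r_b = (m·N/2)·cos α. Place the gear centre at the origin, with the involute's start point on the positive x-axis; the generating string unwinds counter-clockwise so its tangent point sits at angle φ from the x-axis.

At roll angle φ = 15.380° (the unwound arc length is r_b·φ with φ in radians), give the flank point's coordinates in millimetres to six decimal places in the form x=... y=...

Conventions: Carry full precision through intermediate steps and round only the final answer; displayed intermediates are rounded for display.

x=35.140815 y=0.217249

recognized (one wheel, involute flank): single-mesh tooth geometry, m = 1.906, N = 37
pitch radius r_p = m·N/2 = 1.906·37/2 = 35.261000
base radius r_b = r_p·cos α = 35.261000·cos 15.733° = 33.939972
roll angle φ = 15.380° = 0.26843164 rad
x = r_b·(cos φ + φ·sin φ) = 35.140815
y = r_b·(sin φ − φ·cos φ) = 0.217249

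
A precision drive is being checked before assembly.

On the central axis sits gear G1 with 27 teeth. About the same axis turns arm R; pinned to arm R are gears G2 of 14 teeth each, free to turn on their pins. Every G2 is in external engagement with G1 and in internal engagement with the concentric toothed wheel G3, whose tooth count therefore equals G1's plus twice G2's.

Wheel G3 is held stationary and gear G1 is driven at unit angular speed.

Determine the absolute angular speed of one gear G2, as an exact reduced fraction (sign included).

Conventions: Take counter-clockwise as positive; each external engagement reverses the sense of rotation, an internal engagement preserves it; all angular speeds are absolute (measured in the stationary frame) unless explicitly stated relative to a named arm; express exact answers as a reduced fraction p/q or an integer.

planetary set (27T centre, 14T on arm, 55T internal) — Willis relation
ring teeth: 27 + 2·14 = 55
27(ω_sun−ω_arm) = −55(ω_ring−ω_arm),  ω_ring = 0, ω_sun = 1
27(1−ω_arm) = −55(0−ω_arm)  ⇒  82·ω_arm = 27  ⇒  ω_arm = 27/82
sun–planet mesh: 27·(1−27/82) = −14·(ω_p−ω_arm)  ⇒  ω_p−ω_arm = -1485/1148
ω_p = 27/82 − 1485/1148 = -27/28
exact speed ratio = -27/28

-27/28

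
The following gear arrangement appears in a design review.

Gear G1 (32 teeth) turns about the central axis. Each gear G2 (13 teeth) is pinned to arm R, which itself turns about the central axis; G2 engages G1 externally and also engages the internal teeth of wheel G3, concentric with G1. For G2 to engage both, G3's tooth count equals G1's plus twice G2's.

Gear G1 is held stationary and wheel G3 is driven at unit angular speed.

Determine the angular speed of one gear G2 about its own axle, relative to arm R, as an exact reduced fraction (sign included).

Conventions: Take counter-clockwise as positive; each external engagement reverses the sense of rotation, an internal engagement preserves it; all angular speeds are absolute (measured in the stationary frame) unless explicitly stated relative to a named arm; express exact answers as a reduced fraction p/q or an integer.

recognized (axles ride arm R): planetary set, 32/13/58 teeth
ring teeth: 32 + 2·13 = 58
32(ω_sun−ω_arm) = −58(ω_ring−ω_arm),  ω_sun = 0, ω_ring = 1
32(0−ω_arm) = −58(1−ω_arm)  ⇒  90·ω_arm = 58  ⇒  ω_arm = 29/45
sun–planet mesh: 32·(0−29/45) = −13·(ω_p−ω_arm)  ⇒  ω_p−ω_arm = 928/585
exact speed ratio = 928/585

928/585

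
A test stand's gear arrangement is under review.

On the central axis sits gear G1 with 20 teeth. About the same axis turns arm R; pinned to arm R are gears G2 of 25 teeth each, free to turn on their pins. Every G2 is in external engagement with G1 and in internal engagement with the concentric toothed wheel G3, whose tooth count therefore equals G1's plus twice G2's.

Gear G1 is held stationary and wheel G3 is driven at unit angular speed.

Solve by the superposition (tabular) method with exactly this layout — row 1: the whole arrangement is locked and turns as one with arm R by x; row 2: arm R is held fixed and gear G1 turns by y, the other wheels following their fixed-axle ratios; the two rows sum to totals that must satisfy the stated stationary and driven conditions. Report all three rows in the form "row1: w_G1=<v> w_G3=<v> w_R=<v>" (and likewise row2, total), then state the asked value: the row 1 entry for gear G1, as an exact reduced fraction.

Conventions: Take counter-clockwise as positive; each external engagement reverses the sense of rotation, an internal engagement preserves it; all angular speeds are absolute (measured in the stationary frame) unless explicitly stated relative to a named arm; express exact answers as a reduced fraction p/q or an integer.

topology: planetary set — G1 20T / G2 25T / G3 70T, arm = carrier (Willis)
row 1 (train locked, turned with arm): all members turn x
row 2 — arm fixed, fixed-axis ratios: sun y, ring −(20/70)·y, arm 0
boundary: total ω_sun = x + y = 0 and total ω_ring = x − (20/70)·y = 1  ⇒  y = -7/9, x = 7/9
row 2 ring = −(20/70)·(-7/9) = 2/9
totals (row 1 + row 2): sun 7/9 + (-7/9) = 0, ring 7/9 + 2/9 = 1, arm 7/9 + 0 = 7/9
asked cell (row1, sun) = 7/9

row1: w_G1=7/9 w_G3=7/9 w_R=7/9
row2: w_G1=-7/9 w_G3=2/9 w_R=0
total: w_G1=0 w_G3=1 w_R=7/9
asked value: 7/9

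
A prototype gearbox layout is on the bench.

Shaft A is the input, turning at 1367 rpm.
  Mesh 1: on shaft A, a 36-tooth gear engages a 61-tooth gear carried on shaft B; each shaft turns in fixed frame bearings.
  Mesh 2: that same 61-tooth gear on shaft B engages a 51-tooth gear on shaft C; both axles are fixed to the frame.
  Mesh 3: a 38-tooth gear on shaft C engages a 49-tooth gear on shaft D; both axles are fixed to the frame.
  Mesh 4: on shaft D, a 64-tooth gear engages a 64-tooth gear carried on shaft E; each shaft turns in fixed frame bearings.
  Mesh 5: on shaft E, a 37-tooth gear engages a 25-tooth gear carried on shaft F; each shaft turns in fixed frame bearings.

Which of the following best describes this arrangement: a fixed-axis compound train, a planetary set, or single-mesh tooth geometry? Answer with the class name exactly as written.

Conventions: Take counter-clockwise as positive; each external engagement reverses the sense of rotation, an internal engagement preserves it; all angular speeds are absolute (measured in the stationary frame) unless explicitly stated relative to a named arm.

class = fixed-axis compound train [5 meshes; 5 ratios multiply, 5 sense flips]
classification: fixed-axis compound train

fixed-axis compound train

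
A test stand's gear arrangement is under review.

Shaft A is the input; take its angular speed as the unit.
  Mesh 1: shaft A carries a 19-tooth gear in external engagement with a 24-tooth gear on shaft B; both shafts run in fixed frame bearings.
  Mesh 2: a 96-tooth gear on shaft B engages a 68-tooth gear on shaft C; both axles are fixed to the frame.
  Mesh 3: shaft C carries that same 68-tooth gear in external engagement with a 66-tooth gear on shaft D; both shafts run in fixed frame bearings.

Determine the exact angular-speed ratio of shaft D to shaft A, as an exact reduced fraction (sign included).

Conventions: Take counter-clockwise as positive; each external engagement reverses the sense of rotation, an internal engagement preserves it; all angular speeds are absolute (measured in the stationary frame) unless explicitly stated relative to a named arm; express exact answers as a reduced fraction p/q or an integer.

class = fixed-axis compound train [3 meshes; 3 ratios multiply, 3 sense flips]
mesh 1 [19T→24T]: running ratio 19/24, sense −
mesh 2 [96T→68T]: running ratio 19/17, sense +
mesh 3 [68T→66T]: running ratio 38/33, sense −
ω_out/ω_in = -38/33

-38/33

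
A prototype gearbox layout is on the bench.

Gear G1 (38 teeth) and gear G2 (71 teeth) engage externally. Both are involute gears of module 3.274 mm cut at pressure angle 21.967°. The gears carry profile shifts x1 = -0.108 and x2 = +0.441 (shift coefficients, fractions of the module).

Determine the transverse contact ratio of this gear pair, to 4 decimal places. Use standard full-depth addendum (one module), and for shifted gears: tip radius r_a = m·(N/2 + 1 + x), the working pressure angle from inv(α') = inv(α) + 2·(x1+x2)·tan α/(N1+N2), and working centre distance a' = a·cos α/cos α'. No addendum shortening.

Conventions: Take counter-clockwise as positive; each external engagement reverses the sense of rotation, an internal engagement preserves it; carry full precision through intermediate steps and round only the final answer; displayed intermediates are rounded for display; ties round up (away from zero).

1.6269

topology: single-mesh involute geometry — m = 3.274, 38T/71T pair
base radii: r_b1 = 57.689811, r_b2 = 107.788857
tip radii: r_a1 = 65.126408, r_a2 = 120.944834
inv(α') = inv(21.967°) + 2·(-0.108+0.441)·tan α/(38+71) = 0.02242447  ⇒  α' = 22.79943°
a' = a·cos α / cos α' = 178.4330·cos 21.967°/cos 22.79943° = 179.503843
action lengths: √(r_a1²−r_b1²) = 30.221429, √(r_a2²−r_b2²) = 54.856314
base pitch p_b = π·m·cos α = 9.538836
CR = (30.221429 + 54.856314 − 179.503843·sin 22.79943°)/9.538836 = 1.626912
contact ratio ≈ 1.6269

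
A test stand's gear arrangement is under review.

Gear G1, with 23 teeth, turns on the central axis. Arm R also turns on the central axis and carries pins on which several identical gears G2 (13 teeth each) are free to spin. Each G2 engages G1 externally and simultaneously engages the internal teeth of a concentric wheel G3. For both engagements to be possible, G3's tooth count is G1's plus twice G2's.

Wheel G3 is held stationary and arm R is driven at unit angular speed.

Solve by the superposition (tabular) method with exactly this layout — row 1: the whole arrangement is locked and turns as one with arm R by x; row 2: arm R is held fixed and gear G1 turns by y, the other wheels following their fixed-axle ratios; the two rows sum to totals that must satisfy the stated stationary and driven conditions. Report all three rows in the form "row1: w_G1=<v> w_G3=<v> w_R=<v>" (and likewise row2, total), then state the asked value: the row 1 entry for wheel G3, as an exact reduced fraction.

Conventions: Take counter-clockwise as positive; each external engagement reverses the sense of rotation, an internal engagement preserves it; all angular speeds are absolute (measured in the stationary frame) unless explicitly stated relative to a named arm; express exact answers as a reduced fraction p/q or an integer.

row1: w_G1=1 w_G3=1 w_R=1
row2: w_G1=49/23 w_G3=-1 w_R=0
total: w_G1=72/23 w_G3=0 w_R=1
asked value: 1

recognized (axles ride arm R): planetary set, 23/13/49 teeth
row 1 — lock + rotate with arm: ω_sun = ω_ring = ω_arm = x
row 2 (arm held, sun turns y): ω_ring = −(23/49)·y, ω_arm = 0
boundary: total ω_ring = x − (23/49)·y = 0 and total ω_arm = x = 1  ⇒  y = 49/23, x = 1
row 2 ring = −(23/49)·49/23 = -1
totals (row 1 + row 2): sun 1 + 49/23 = 72/23, ring 1 + (-1) = 0, arm 1 + 0 = 1
asked cell (row1, ring) = 1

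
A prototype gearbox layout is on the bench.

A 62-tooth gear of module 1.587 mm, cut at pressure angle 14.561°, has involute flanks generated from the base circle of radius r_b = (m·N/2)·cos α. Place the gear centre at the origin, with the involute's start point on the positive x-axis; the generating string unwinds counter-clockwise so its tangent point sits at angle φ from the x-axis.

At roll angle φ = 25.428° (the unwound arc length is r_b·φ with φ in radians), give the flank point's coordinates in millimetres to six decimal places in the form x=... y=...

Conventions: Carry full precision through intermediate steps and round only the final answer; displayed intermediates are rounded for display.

x=52.077746 y=1.360284

topology: single-mesh involute geometry — m = 1.587, N = 62
pitch radius r_p = m·N/2 = 1.587·62/2 = 49.197000
base radius r_b = r_p·cos α = 49.197000·cos 14.561° = 47.616818
roll angle φ = 25.428° = 0.44380232 rad
x = r_b·(cos φ + φ·sin φ) = 52.077746
y = r_b·(sin φ − φ·cos φ) = 1.360284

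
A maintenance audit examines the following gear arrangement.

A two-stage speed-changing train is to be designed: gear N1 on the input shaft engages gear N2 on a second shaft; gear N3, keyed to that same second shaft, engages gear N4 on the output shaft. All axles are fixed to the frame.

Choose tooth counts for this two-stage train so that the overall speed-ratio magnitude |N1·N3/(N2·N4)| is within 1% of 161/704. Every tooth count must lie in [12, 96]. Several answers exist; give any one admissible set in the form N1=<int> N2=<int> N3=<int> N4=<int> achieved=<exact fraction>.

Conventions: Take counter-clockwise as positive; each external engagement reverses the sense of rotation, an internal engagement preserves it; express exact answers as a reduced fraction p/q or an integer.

N1=14 N2=16 N3=23 N4=88 achieved=161/704

design class (target 161/704): fixed-axis compound train
target = 161/704 in lowest terms: an exact hit needs N1·N3 = k·161 and N2·N4 = k·704 for one integer k, every count in [12, 96]; additionally prefer no 1:1 stage (N1 ≠ N2, N3 ≠ N4)
k = 1: no 1:1-free in-range split of k·161 and k·704 into factor pairs; take k = 2
k = 2: N1·N3 = 322 = 14·23, N2·N4 = 1408 = 16·88
achieved = 14·23/(16·88) = 161/704; |achieved − target| = 0 ≤ 161/70400 ✓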